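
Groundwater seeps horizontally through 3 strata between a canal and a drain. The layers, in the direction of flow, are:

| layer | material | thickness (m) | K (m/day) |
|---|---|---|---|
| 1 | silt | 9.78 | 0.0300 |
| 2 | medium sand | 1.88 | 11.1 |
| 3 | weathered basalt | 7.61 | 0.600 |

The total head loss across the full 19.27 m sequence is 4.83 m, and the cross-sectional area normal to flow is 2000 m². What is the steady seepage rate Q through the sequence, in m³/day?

Flow is perpendicular to layering, so the layers act in series and the equivalent K is the thickness-weighted harmonic mean.
Total thickness L = 9.78 + 1.88 + 7.61 = 19.27 m.
Σ(b_i/K_i) = 9.78/0.0300 + 1.88/11.1 + 7.61/0.600 = 338.9 d.
K_eq = L / Σ(b_i/K_i) = 19.27 / 338.9 = 0.05687 m/day.
Q = K_eq · A · (Δh/L) = 0.05687 × 2000 × (4.83/19.27) = 28.51 m³/day.

28.5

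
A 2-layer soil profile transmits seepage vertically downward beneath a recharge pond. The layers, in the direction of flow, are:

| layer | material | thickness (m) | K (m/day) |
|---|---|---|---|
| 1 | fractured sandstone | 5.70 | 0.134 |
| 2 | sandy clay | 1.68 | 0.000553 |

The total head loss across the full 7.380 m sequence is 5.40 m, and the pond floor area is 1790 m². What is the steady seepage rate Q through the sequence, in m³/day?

Flow is perpendicular to layering, so the layers act in series and the equivalent K is the thickness-weighted harmonic mean.
Total thickness L = 5.70 + 1.68 = 7.380 m.
Σ(b_i/K_i) = 5.70/0.134 + 1.68/0.000553 = 3081 d.
K_eq = L / Σ(b_i/K_i) = 7.380 / 3081 = 0.002396 m/day.
Q = K_eq · A · (Δh/L) = 0.002396 × 1790 × (5.40/7.380) = 3.138 m³/day.

3.14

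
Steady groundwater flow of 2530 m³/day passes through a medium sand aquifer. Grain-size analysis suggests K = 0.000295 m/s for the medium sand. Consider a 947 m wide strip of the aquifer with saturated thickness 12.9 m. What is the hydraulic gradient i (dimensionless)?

Convert K: 0.000295 m/s × 86400 = 25.49 m/day.
Cross-sectional area A = 947 × 12.9 = 12216 m².
From Q = K·A·i, i = Q / (K·A) = 2530 / (25.49 × 12216) = 0.008125.

0.00813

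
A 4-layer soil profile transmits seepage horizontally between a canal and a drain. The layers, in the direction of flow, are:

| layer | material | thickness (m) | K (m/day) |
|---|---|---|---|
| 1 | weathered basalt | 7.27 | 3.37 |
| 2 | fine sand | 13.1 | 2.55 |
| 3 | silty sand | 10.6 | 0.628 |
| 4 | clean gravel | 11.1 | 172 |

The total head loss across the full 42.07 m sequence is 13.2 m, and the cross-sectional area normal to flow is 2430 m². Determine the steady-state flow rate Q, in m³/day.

Flow is perpendicular to layering, so the layers act in series and the equivalent K is the thickness-weighted harmonic mean.
Total thickness L = 7.27 + 13.1 + 10.6 + 11.1 = 42.07 m.
Σ(b_i/K_i) = 7.27/3.37 + 13.1/2.55 + 10.6/0.628 + 11.1/172 = 24.24 d.
K_eq = L / Σ(b_i/K_i) = 42.07 / 24.24 = 1.736 m/day.
Q = K_eq · A · (Δh/L) = 1.736 × 2430 × (13.2/42.07) = 1323 m³/day.

1320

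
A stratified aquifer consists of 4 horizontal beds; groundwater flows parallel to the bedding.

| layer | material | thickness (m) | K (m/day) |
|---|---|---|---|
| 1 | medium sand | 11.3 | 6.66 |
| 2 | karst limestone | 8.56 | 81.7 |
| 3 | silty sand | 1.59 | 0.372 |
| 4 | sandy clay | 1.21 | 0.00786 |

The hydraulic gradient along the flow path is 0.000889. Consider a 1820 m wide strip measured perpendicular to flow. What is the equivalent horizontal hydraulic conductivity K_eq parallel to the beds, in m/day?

Flow is parallel to layering, so each bed carries its own Darcy discharge and the transmissivities add.
Σ(K_i·b_i) = 6.66×11.3 + 81.7×8.56 + 0.372×1.59 + 0.00786×1.21 = 775.2 m²/day.
Total thickness b = 22.66 m, so K_eq = Σ(K_i·b_i)/b = 34.21 m/day.

34.2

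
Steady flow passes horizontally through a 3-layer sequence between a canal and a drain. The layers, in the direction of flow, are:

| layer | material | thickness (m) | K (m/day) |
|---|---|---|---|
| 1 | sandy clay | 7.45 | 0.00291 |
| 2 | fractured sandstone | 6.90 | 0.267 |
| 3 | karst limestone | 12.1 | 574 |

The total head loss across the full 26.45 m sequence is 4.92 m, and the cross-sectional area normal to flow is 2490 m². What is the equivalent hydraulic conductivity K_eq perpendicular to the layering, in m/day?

0.0102

Flow is perpendicular to layering, so the layers act in series and the equivalent K is the thickness-weighted harmonic mean.
Total thickness L = 7.45 + 6.90 + 12.1 = 26.45 m.
Σ(b_i/K_i) = 7.45/0.00291 + 6.90/0.267 + 12.1/574 = 2586 d.
K_eq = L / Σ(b_i/K_i) = 26.45 / 2586 = 0.01023 m/day.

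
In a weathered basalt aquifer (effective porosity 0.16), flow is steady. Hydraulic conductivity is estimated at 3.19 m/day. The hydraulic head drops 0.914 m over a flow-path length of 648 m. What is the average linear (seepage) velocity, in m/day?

0.0281

Hydraulic gradient i = Δh / L = 0.914 / 648 = 0.001410.
Darcy flux q = K · i = 3.190 × 0.001410 = 0.004499 m/day.
Seepage velocity v = q / n_e = 0.004499 / 0.16 = 0.02812 m/day.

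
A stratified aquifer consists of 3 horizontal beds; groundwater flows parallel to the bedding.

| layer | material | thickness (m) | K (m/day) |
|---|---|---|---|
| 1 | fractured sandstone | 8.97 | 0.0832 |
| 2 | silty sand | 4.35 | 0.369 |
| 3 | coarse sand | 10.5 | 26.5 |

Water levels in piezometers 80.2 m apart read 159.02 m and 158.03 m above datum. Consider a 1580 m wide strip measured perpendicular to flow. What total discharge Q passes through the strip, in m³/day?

5470

Flow is parallel to layering, so each bed carries its own Darcy discharge and the transmissivities add.
Σ(K_i·b_i) = 0.0832×8.97 + 0.369×4.35 + 26.5×10.5 = 280.6 m²/day.
Hydraulic gradient i = (159.02 − 158.03) / 80.2 = 0.99 / 80.2 = 0.01234.
Q = Σ(K_i·b_i) · W · i = 280.6 × 1580 × 0.01234 = 5473 m³/day.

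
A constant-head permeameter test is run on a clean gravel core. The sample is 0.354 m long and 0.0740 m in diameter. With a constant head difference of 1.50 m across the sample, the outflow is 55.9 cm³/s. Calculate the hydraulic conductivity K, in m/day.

Cross-sectional area A = π·(d/2)² = π × (0.0740/2)² = 0.004301 m².
Convert discharge: 55.9 cm³/s = 5.590e-05 m³/s.
Darcy's law rearranged: K = Q·L / (A·Δh) = 5.590e-05 × 0.354 / (0.004301 × 1.50) = 0.003067 m/s = 265.0 m/day.

265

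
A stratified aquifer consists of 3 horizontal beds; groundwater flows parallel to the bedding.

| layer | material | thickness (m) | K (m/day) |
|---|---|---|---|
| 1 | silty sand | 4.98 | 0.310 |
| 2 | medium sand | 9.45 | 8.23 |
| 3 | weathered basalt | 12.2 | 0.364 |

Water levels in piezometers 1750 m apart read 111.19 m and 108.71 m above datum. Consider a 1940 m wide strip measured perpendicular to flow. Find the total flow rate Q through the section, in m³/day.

Flow is parallel to layering, so each bed carries its own Darcy discharge and the transmissivities add.
Σ(K_i·b_i) = 0.310×4.98 + 8.23×9.45 + 0.364×12.2 = 83.76 m²/day.
Hydraulic gradient i = (111.19 − 108.71) / 1750 = 2.48 / 1750 = 0.001417.
Q = Σ(K_i·b_i) · W · i = 83.76 × 1940 × 0.001417 = 230.3 m³/day.

230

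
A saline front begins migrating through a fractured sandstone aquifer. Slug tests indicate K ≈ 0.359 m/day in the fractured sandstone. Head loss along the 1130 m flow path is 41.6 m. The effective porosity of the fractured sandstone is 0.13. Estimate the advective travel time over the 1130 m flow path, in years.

Hydraulic gradient i = Δh / L = 41.6 / 1130 = 0.03681.
Darcy flux q = K · i = 0.3590 × 0.03681 = 0.01322 m/day.
Seepage velocity v = q / n_e = 0.01322 / 0.13 = 0.1017 m/day.
Travel time t = L / v = 1130 / 0.1017 = 11115 days = 30.43 years.

30.4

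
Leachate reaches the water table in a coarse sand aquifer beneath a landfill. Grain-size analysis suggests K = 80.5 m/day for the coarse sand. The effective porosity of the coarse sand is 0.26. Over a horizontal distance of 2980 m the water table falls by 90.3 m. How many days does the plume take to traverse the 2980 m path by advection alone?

318

Hydraulic gradient i = Δh / L = 90.3 / 2980 = 0.03030.
Darcy flux q = K · i = 80.50 × 0.03030 = 2.439 m/day.
Seepage velocity v = q / n_e = 2.439 / 0.26 = 9.382 m/day.
Travel time t = L / v = 2980 / 9.382 = 317.6 days.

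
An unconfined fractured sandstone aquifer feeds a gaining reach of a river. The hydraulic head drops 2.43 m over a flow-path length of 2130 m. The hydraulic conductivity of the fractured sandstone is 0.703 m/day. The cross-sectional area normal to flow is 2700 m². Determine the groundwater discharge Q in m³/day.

Hydraulic gradient i = Δh / L = 2.43 / 2130 = 0.001141.
Darcy's law: Q = K · A · i = 0.7030 × 2700 × 0.001141 = 2.165 m³/day.

2.17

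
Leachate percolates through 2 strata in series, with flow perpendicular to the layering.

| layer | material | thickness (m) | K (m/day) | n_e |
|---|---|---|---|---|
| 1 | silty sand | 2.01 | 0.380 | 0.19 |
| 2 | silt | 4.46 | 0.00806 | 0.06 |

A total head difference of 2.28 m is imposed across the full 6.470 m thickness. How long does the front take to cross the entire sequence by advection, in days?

With flow normal to the layers, continuity requires the same specific discharge q through every layer.
Σ(b_i/K_i) = 2.01/0.380 + 4.46/0.00806 = 558.6 d.
q = Δh / Σ(b_i/K_i) = 2.28 / 558.6 = 0.004081 m/day.
In each layer the seepage velocity is v_i = q/n_i, so the layer transit time is t_i = b_i·n_i / q:
  layer 1 (silty sand): t_1 = 2.01 × 0.19 / 0.004081 = 93.57 d
  layer 2 (silt): t_2 = 4.46 × 0.06 / 0.004081 = 65.57 d
Total t = Σ t_i = 159.1 days.

159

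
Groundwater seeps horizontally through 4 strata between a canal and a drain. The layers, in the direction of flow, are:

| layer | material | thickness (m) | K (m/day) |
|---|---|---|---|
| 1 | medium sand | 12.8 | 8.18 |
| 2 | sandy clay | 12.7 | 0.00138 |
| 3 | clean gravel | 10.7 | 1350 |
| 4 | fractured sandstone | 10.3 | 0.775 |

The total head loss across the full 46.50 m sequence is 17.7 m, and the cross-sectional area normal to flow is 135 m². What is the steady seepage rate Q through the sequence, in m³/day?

0.259

Flow is perpendicular to layering, so the layers act in series and the equivalent K is the thickness-weighted harmonic mean.
Total thickness L = 12.8 + 12.7 + 10.7 + 10.3 = 46.50 m.
Σ(b_i/K_i) = 12.8/8.18 + 12.7/0.00138 + 10.7/1350 + 10.3/0.775 = 9218 d.
K_eq = L / Σ(b_i/K_i) = 46.50 / 9218 = 0.005045 m/day.
Q = K_eq · A · (Δh/L) = 0.005045 × 135 × (17.7/46.50) = 0.2592 m³/day.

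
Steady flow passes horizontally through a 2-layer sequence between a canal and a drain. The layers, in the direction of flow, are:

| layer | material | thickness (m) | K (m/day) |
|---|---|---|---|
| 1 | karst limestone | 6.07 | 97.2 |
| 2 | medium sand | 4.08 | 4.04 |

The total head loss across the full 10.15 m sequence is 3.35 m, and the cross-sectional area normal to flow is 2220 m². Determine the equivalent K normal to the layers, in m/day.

Flow is perpendicular to layering, so the layers act in series and the equivalent K is the thickness-weighted harmonic mean.
Total thickness L = 6.07 + 4.08 = 10.15 m.
Σ(b_i/K_i) = 6.07/97.2 + 4.08/4.04 = 1.072 d.
K_eq = L / Σ(b_i/K_i) = 10.15 / 1.072 = 9.465 m/day.

9.47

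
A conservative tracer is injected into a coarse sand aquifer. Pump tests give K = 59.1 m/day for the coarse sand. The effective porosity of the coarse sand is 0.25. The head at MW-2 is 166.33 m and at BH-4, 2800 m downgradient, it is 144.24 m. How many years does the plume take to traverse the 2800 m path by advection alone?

4.11

Hydraulic gradient i = (166.33 − 144.24) / 2800 = 22.09 / 2800 = 0.007889.
Darcy flux q = K · i = 59.10 × 0.007889 = 0.4663 m/day.
Seepage velocity v = q / n_e = 0.4663 / 0.25 = 1.865 m/day.
Travel time t = L / v = 2800 / 1.865 = 1501 days = 4.110 years.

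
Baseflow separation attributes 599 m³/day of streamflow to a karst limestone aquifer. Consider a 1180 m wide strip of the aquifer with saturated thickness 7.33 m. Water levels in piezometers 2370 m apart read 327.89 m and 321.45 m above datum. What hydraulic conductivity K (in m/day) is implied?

Cross-sectional area A = 1180 × 7.33 = 8649 m².
Hydraulic gradient i = (327.89 − 321.45) / 2370 = 6.44 / 2370 = 0.002717.
From Q = K·A·i, K = Q / (A·i) = 599 / (8649 × 0.002717) = 25.49 m/day.

25.5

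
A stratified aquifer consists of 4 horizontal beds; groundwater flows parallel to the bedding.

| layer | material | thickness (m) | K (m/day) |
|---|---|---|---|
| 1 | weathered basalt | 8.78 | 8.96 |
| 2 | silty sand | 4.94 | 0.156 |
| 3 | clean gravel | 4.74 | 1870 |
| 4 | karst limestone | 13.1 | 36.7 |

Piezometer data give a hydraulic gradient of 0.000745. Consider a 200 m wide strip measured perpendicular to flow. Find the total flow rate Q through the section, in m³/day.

1400

Flow is parallel to layering, so each bed carries its own Darcy discharge and the transmissivities add.
Σ(K_i·b_i) = 8.96×8.78 + 0.156×4.94 + 1870×4.74 + 36.7×13.1 = 9424 m²/day.
Hydraulic gradient i = 0.000745.
Q = Σ(K_i·b_i) · W · i = 9424 × 200 × 0.0007450 = 1404 m³/day.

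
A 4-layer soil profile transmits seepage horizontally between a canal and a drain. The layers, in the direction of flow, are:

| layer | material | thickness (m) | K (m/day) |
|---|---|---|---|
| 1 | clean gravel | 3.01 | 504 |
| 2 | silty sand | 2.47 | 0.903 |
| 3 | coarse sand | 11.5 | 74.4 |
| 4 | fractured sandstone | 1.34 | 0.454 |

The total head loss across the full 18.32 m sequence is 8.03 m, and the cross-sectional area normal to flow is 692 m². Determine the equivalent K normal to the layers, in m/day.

Flow is perpendicular to layering, so the layers act in series and the equivalent K is the thickness-weighted harmonic mean.
Total thickness L = 3.01 + 2.47 + 11.5 + 1.34 = 18.32 m.
Σ(b_i/K_i) = 3.01/504 + 2.47/0.903 + 11.5/74.4 + 1.34/0.454 = 5.847 d.
K_eq = L / Σ(b_i/K_i) = 18.32 / 5.847 = 3.133 m/day.

3.13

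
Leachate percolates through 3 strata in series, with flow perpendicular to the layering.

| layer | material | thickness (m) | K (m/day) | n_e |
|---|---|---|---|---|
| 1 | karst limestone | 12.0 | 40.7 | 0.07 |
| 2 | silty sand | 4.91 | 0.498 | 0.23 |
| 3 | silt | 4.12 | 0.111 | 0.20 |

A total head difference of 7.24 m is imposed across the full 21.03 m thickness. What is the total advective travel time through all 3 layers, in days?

18.2

With flow normal to the layers, continuity requires the same specific discharge q through every layer.
Σ(b_i/K_i) = 12.0/40.7 + 4.91/0.498 + 4.12/0.111 = 47.27 d.
q = Δh / Σ(b_i/K_i) = 7.24 / 47.27 = 0.1532 m/day.
In each layer the seepage velocity is v_i = q/n_i, so the layer transit time is t_i = b_i·n_i / q:
  layer 1 (karst limestone): t_1 = 12.0 × 0.07 / 0.1532 = 5.485 d
  layer 2 (silty sand): t_2 = 4.91 × 0.23 / 0.1532 = 7.373 d
  layer 3 (silt): t_3 = 4.12 × 0.20 / 0.1532 = 5.380 d
Total t = Σ t_i = 18.24 days.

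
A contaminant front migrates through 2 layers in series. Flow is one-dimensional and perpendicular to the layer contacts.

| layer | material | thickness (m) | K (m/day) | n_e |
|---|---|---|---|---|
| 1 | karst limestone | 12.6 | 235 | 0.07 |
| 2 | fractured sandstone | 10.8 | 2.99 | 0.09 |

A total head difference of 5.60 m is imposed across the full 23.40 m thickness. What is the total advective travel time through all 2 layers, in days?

1.21

With flow normal to the layers, continuity requires the same specific discharge q through every layer.
Σ(b_i/K_i) = 12.6/235 + 10.8/2.99 = 3.666 d.
q = Δh / Σ(b_i/K_i) = 5.60 / 3.666 = 1.528 m/day.
In each layer the seepage velocity is v_i = q/n_i, so the layer transit time is t_i = b_i·n_i / q:
  layer 1 (karst limestone): t_1 = 12.6 × 0.07 / 1.528 = 0.5773 d
  layer 2 (fractured sandstone): t_2 = 10.8 × 0.09 / 1.528 = 0.6363 d
Total t = Σ t_i = 1.214 days.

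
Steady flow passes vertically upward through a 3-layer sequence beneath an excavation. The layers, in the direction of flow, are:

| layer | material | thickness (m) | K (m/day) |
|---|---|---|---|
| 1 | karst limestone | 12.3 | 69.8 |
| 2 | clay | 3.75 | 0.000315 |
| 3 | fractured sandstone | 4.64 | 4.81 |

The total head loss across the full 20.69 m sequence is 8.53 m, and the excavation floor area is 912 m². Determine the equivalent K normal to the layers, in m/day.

0.00174

Flow is perpendicular to layering, so the layers act in series and the equivalent K is the thickness-weighted harmonic mean.
Total thickness L = 12.3 + 3.75 + 4.64 = 20.69 m.
Σ(b_i/K_i) = 12.3/69.8 + 3.75/0.000315 + 4.64/4.81 = 11906 d.
K_eq = L / Σ(b_i/K_i) = 20.69 / 11906 = 0.001738 m/day.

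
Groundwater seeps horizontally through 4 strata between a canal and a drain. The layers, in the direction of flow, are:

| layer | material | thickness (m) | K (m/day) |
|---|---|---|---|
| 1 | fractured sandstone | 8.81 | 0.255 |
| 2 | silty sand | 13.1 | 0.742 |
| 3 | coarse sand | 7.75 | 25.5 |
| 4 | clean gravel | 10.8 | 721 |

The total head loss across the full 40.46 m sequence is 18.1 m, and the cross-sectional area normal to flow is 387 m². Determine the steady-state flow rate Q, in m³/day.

Flow is perpendicular to layering, so the layers act in series and the equivalent K is the thickness-weighted harmonic mean.
Total thickness L = 8.81 + 13.1 + 7.75 + 10.8 = 40.46 m.
Σ(b_i/K_i) = 8.81/0.255 + 13.1/0.742 + 7.75/25.5 + 10.8/721 = 52.52 d.
K_eq = L / Σ(b_i/K_i) = 40.46 / 52.52 = 0.7703 m/day.
Q = K_eq · A · (Δh/L) = 0.7703 × 387 × (18.1/40.46) = 133.4 m³/day.

133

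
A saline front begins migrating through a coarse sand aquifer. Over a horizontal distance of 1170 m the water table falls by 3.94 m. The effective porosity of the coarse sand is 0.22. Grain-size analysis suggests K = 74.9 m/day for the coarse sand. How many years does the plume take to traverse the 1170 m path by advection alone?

2.79

Hydraulic gradient i = Δh / L = 3.94 / 1170 = 0.003368.
Darcy flux q = K · i = 74.90 × 0.003368 = 0.2522 m/day.
Seepage velocity v = q / n_e = 0.2522 / 0.22 = 1.146 m/day.
Travel time t = L / v = 1170 / 1.146 = 1021 days = 2.794 years.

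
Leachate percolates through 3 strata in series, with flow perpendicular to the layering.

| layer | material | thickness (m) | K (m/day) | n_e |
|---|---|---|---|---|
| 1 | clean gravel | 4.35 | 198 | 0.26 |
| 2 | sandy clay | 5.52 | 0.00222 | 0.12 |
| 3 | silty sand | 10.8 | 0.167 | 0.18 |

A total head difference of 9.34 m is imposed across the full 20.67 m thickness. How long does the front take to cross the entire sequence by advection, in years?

2.79

With flow normal to the layers, continuity requires the same specific discharge q through every layer.
Σ(b_i/K_i) = 4.35/198 + 5.52/0.00222 + 10.8/0.167 = 2551 d.
q = Δh / Σ(b_i/K_i) = 9.34 / 2551 = 0.003661 m/day.
In each layer the seepage velocity is v_i = q/n_i, so the layer transit time is t_i = b_i·n_i / q:
  layer 1 (clean gravel): t_1 = 4.35 × 0.26 / 0.003661 = 308.9 d
  layer 2 (sandy clay): t_2 = 5.52 × 0.12 / 0.003661 = 180.9 d
  layer 3 (silty sand): t_3 = 10.8 × 0.18 / 0.003661 = 531.0 d
Total t = Σ t_i = 1021 days = 2.795 years.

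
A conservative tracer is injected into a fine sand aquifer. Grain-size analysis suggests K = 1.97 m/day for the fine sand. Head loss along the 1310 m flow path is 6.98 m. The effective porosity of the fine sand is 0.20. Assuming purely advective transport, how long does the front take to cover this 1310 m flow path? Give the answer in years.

Hydraulic gradient i = Δh / L = 6.98 / 1310 = 0.005328.
Darcy flux q = K · i = 1.970 × 0.005328 = 0.01050 m/day.
Seepage velocity v = q / n_e = 0.01050 / 0.20 = 0.05248 m/day.
Travel time t = L / v = 1310 / 0.05248 = 24960 days = 68.34 years.

68.3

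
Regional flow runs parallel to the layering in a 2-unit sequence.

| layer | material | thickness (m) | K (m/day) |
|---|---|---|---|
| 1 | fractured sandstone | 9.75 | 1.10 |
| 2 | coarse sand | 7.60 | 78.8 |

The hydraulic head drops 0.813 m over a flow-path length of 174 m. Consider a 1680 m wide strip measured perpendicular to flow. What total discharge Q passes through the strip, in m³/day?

4790

Flow is parallel to layering, so each bed carries its own Darcy discharge and the transmissivities add.
Σ(K_i·b_i) = 1.10×9.75 + 78.8×7.60 = 609.6 m²/day.
Hydraulic gradient i = Δh / L = 0.813 / 174 = 0.004672.
Q = Σ(K_i·b_i) · W · i = 609.6 × 1680 × 0.004672 = 4785 m³/day.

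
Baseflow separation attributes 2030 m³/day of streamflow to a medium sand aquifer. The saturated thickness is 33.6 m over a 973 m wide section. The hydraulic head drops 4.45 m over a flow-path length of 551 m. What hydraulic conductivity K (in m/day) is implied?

Cross-sectional area A = 973 × 33.6 = 32693 m².
Hydraulic gradient i = Δh / L = 4.45 / 551 = 0.008076.
From Q = K·A·i, K = Q / (A·i) = 2030 / (32693 × 0.008076) = 7.688 m/day.

7.69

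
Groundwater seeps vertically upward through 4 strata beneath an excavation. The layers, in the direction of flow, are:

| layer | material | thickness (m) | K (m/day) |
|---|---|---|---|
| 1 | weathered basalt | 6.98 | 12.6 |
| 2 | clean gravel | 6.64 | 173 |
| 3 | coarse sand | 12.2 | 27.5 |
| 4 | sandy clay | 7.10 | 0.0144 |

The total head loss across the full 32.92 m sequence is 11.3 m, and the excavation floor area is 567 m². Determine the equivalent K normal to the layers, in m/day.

Flow is perpendicular to layering, so the layers act in series and the equivalent K is the thickness-weighted harmonic mean.
Total thickness L = 6.98 + 6.64 + 12.2 + 7.10 = 32.92 m.
Σ(b_i/K_i) = 6.98/12.6 + 6.64/173 + 12.2/27.5 + 7.10/0.0144 = 494.1 d.
K_eq = L / Σ(b_i/K_i) = 32.92 / 494.1 = 0.06663 m/day.

0.0666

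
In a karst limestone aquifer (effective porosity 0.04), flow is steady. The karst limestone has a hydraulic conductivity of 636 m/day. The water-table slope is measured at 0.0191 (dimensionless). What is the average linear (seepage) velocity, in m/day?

Hydraulic gradient i = 0.0191.
Darcy flux q = K · i = 636.0 × 0.01910 = 12.15 m/day.
Seepage velocity v = q / n_e = 12.15 / 0.04 = 303.7 m/day.

304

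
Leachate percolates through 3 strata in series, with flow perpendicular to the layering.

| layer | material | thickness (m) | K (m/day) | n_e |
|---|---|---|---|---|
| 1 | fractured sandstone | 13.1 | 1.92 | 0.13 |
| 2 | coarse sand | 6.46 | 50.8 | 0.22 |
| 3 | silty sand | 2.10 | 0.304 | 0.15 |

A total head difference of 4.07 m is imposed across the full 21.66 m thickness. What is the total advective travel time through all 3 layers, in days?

11.7

With flow normal to the layers, continuity requires the same specific discharge q through every layer.
Σ(b_i/K_i) = 13.1/1.92 + 6.46/50.8 + 2.10/0.304 = 13.86 d.
q = Δh / Σ(b_i/K_i) = 4.07 / 13.86 = 0.2937 m/day.
In each layer the seepage velocity is v_i = q/n_i, so the layer transit time is t_i = b_i·n_i / q:
  layer 1 (fractured sandstone): t_1 = 13.1 × 0.13 / 0.2937 = 5.799 d
  layer 2 (coarse sand): t_2 = 6.46 × 0.22 / 0.2937 = 4.839 d
  layer 3 (silty sand): t_3 = 2.10 × 0.15 / 0.2937 = 1.073 d
Total t = Σ t_i = 11.71 days.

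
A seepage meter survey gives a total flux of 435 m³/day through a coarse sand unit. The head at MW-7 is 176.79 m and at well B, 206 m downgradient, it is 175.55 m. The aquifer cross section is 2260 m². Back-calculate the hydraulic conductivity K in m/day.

Hydraulic gradient i = (176.79 − 175.55) / 206 = 1.24 / 206 = 0.006019.
From Q = K·A·i, K = Q / (A·i) = 435 / (2260 × 0.006019) = 31.98 m/day.

32.0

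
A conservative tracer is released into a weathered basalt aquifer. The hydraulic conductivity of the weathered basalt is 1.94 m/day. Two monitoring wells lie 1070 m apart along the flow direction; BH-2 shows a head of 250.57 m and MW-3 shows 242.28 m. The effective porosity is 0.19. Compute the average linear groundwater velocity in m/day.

Hydraulic gradient i = (250.57 − 242.28) / 1070 = 8.29 / 1070 = 0.007748.
Darcy flux q = K · i = 1.940 × 0.007748 = 0.01503 m/day.
Seepage velocity v = q / n_e = 0.01503 / 0.19 = 0.07911 m/day.

0.0791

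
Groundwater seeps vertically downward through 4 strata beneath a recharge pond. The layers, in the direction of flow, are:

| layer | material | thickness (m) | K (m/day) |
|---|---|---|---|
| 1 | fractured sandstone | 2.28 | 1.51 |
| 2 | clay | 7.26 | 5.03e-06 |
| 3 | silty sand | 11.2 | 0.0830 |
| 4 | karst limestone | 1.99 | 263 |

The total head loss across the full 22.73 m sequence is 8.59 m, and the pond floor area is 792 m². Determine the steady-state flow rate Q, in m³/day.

Flow is perpendicular to layering, so the layers act in series and the equivalent K is the thickness-weighted harmonic mean.
Total thickness L = 2.28 + 7.26 + 11.2 + 1.99 = 22.73 m.
Σ(b_i/K_i) = 2.28/1.51 + 7.26/5.03e-06 + 11.2/0.0830 + 1.99/263 = 1.443e+06 d.
K_eq = L / Σ(b_i/K_i) = 22.73 / 1.443e+06 = 1.575e-05 m/day.
Q = K_eq · A · (Δh/L) = 1.575e-05 × 792 × (8.59/22.73) = 0.004713 m³/day.

0.00471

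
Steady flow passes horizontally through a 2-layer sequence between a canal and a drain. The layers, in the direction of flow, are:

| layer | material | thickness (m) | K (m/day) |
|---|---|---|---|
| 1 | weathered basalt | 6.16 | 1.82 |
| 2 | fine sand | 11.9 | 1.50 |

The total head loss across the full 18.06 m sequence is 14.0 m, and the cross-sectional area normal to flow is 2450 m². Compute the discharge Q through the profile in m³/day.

Flow is perpendicular to layering, so the layers act in series and the equivalent K is the thickness-weighted harmonic mean.
Total thickness L = 6.16 + 11.9 = 18.06 m.
Σ(b_i/K_i) = 6.16/1.82 + 11.9/1.50 = 11.32 d.
K_eq = L / Σ(b_i/K_i) = 18.06 / 11.32 = 1.596 m/day.
Q = K_eq · A · (Δh/L) = 1.596 × 2450 × (14.0/18.06) = 3031 m³/day.

3030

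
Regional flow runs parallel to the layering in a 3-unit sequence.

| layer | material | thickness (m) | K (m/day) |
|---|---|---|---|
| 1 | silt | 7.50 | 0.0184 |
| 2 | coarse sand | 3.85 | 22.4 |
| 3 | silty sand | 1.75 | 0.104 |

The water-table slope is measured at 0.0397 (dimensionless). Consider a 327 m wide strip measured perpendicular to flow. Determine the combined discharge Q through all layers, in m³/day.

1120

Flow is parallel to layering, so each bed carries its own Darcy discharge and the transmissivities add.
Σ(K_i·b_i) = 0.0184×7.50 + 22.4×3.85 + 0.104×1.75 = 86.56 m²/day.
Hydraulic gradient i = 0.0397.
Q = Σ(K_i·b_i) · W · i = 86.56 × 327 × 0.03970 = 1124 m³/day.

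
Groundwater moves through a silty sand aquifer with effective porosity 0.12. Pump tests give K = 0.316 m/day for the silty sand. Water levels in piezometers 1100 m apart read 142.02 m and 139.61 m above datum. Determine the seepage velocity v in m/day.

Hydraulic gradient i = (142.02 − 139.61) / 1100 = 2.41 / 1100 = 0.002191.
Darcy flux q = K · i = 0.3160 × 0.002191 = 0.0006923 m/day.
Seepage velocity v = q / n_e = 0.0006923 / 0.12 = 0.005769 m/day.

0.00577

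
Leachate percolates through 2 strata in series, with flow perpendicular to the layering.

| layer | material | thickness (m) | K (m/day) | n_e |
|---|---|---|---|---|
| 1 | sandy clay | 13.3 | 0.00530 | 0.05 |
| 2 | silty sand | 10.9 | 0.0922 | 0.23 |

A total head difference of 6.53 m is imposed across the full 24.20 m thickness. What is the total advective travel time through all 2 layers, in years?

3.49

With flow normal to the layers, continuity requires the same specific discharge q through every layer.
Σ(b_i/K_i) = 13.3/0.00530 + 10.9/0.0922 = 2628 d.
q = Δh / Σ(b_i/K_i) = 6.53 / 2628 = 0.002485 m/day.
In each layer the seepage velocity is v_i = q/n_i, so the layer transit time is t_i = b_i·n_i / q:
  layer 1 (sandy clay): t_1 = 13.3 × 0.05 / 0.002485 = 267.6 d
  layer 2 (silty sand): t_2 = 10.9 × 0.23 / 0.002485 = 1009 d
Total t = Σ t_i = 1276 days = 3.495 years.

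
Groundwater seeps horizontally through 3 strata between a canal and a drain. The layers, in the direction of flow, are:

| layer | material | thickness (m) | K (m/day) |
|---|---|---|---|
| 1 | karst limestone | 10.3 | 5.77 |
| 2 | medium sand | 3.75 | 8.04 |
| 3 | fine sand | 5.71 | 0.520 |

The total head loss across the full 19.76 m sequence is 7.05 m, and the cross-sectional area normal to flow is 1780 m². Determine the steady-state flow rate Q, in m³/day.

Flow is perpendicular to layering, so the layers act in series and the equivalent K is the thickness-weighted harmonic mean.
Total thickness L = 10.3 + 3.75 + 5.71 = 19.76 m.
Σ(b_i/K_i) = 10.3/5.77 + 3.75/8.04 + 5.71/0.520 = 13.23 d.
K_eq = L / Σ(b_i/K_i) = 19.76 / 13.23 = 1.493 m/day.
Q = K_eq · A · (Δh/L) = 1.493 × 1780 × (7.05/19.76) = 948.4 m³/day.

948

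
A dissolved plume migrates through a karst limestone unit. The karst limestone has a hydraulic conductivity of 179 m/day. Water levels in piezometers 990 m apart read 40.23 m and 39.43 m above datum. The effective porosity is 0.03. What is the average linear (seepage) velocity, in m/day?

Hydraulic gradient i = (40.23 − 39.43) / 990 = 0.8 / 990 = 0.0008081.
Darcy flux q = K · i = 179.0 × 0.0008081 = 0.1446 m/day.
Seepage velocity v = q / n_e = 0.1446 / 0.03 = 4.822 m/day.

4.82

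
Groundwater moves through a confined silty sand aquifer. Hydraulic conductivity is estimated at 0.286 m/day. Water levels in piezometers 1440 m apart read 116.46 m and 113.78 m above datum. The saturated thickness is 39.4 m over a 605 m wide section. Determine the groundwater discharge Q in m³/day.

12.7

Cross-sectional area A = 605 × 39.4 = 23837 m².
Hydraulic gradient i = (116.46 − 113.78) / 1440 = 2.68 / 1440 = 0.001861.
Darcy's law: Q = K · A · i = 0.2860 × 23837 × 0.001861 = 12.69 m³/day.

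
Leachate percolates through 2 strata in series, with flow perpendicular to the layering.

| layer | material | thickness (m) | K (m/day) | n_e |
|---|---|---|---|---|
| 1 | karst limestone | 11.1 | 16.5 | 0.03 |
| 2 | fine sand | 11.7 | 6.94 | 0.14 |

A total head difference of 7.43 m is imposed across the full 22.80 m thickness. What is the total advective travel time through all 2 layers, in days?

With flow normal to the layers, continuity requires the same specific discharge q through every layer.
Σ(b_i/K_i) = 11.1/16.5 + 11.7/6.94 = 2.359 d.
q = Δh / Σ(b_i/K_i) = 7.43 / 2.359 = 3.150 m/day.
In each layer the seepage velocity is v_i = q/n_i, so the layer transit time is t_i = b_i·n_i / q:
  layer 1 (karst limestone): t_1 = 11.1 × 0.03 / 3.150 = 0.1057 d
  layer 2 (fine sand): t_2 = 11.7 × 0.14 / 3.150 = 0.5200 d
Total t = Σ t_i = 0.6257 days.

0.626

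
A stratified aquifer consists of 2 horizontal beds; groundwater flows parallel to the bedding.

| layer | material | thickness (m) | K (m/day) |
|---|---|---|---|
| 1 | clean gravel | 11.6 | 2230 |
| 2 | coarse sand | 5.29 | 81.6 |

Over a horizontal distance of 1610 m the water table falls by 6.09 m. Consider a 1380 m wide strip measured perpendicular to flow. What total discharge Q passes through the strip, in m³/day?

137000

Flow is parallel to layering, so each bed carries its own Darcy discharge and the transmissivities add.
Σ(K_i·b_i) = 2230×11.6 + 81.6×5.29 = 26300 m²/day.
Hydraulic gradient i = Δh / L = 6.09 / 1610 = 0.003783.
Q = Σ(K_i·b_i) · W · i = 26300 × 1380 × 0.003783 = 1.373e+05 m³/day.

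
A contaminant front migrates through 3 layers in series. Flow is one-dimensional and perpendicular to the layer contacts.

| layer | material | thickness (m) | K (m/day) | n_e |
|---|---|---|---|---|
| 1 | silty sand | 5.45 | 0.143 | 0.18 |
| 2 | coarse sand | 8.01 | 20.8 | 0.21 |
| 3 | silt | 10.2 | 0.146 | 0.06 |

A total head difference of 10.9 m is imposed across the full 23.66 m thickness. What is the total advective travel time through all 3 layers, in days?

32.6

With flow normal to the layers, continuity requires the same specific discharge q through every layer.
Σ(b_i/K_i) = 5.45/0.143 + 8.01/20.8 + 10.2/0.146 = 108.4 d.
q = Δh / Σ(b_i/K_i) = 10.9 / 108.4 = 0.1006 m/day.
In each layer the seepage velocity is v_i = q/n_i, so the layer transit time is t_i = b_i·n_i / q:
  layer 1 (silty sand): t_1 = 5.45 × 0.18 / 0.1006 = 9.752 d
  layer 2 (coarse sand): t_2 = 8.01 × 0.21 / 0.1006 = 16.72 d
  layer 3 (silt): t_3 = 10.2 × 0.06 / 0.1006 = 6.084 d
Total t = Σ t_i = 32.56 days.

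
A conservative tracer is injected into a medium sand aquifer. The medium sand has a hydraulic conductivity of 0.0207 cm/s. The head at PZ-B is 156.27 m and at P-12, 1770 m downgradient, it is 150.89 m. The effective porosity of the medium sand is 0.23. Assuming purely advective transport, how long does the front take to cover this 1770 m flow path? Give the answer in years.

Convert K: 0.0207 cm/s × 864 = 17.88 m/day.
Hydraulic gradient i = (156.27 − 150.89) / 1770 = 5.38 / 1770 = 0.003040.
Darcy flux q = K · i = 17.88 × 0.003040 = 0.05436 m/day.
Seepage velocity v = q / n_e = 0.05436 / 0.23 = 0.2364 m/day.
Travel time t = L / v = 1770 / 0.2364 = 7489 days = 20.50 years.

20.5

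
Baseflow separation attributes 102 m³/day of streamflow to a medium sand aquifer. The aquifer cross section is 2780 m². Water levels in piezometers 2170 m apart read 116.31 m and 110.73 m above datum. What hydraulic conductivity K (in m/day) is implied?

Hydraulic gradient i = (116.31 − 110.73) / 2170 = 5.58 / 2170 = 0.002571.
From Q = K·A·i, K = Q / (A·i) = 102 / (2780 × 0.002571) = 14.27 m/day.

14.3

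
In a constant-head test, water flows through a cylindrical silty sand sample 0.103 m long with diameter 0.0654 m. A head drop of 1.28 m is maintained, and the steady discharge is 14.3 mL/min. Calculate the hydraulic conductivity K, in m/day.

Cross-sectional area A = π·(d/2)² = π × (0.0654/2)² = 0.003359 m².
Convert discharge: 14.3 mL/min = 2.383e-07 m³/s.
Darcy's law rearranged: K = Q·L / (A·Δh) = 2.383e-07 × 0.103 / (0.003359 × 1.28) = 5.709e-06 m/s = 0.4933 m/day.

0.493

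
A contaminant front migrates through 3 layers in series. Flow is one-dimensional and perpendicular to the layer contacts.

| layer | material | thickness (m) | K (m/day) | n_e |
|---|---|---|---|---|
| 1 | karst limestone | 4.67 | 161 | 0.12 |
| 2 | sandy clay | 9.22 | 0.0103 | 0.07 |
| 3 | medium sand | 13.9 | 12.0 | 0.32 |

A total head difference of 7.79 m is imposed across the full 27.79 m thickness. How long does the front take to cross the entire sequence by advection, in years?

With flow normal to the layers, continuity requires the same specific discharge q through every layer.
Σ(b_i/K_i) = 4.67/161 + 9.22/0.0103 + 13.9/12.0 = 896.3 d.
q = Δh / Σ(b_i/K_i) = 7.79 / 896.3 = 0.008691 m/day.
In each layer the seepage velocity is v_i = q/n_i, so the layer transit time is t_i = b_i·n_i / q:
  layer 1 (karst limestone): t_1 = 4.67 × 0.12 / 0.008691 = 64.48 d
  layer 2 (sandy clay): t_2 = 9.22 × 0.07 / 0.008691 = 74.26 d
  layer 3 (medium sand): t_3 = 13.9 × 0.32 / 0.008691 = 511.8 d
Total t = Σ t_i = 650.5 days = 1.781 years.

1.78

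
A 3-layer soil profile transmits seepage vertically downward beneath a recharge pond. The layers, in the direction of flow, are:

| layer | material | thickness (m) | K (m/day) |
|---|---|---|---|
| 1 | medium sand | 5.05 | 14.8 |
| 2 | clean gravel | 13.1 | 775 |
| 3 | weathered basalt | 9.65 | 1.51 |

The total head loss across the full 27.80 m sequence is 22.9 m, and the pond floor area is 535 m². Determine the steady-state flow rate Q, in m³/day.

1820

Flow is perpendicular to layering, so the layers act in series and the equivalent K is the thickness-weighted harmonic mean.
Total thickness L = 5.05 + 13.1 + 9.65 = 27.80 m.
Σ(b_i/K_i) = 5.05/14.8 + 13.1/775 + 9.65/1.51 = 6.749 d.
K_eq = L / Σ(b_i/K_i) = 27.80 / 6.749 = 4.119 m/day.
Q = K_eq · A · (Δh/L) = 4.119 × 535 × (22.9/27.80) = 1815 m³/day.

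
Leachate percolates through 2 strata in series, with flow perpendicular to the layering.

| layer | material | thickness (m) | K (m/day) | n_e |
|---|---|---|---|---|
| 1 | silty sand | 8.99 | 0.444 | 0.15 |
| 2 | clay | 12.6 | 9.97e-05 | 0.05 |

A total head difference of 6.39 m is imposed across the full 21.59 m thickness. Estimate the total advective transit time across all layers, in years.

With flow normal to the layers, continuity requires the same specific discharge q through every layer.
Σ(b_i/K_i) = 8.99/0.444 + 12.6/9.97e-05 = 1.264e+05 d.
q = Δh / Σ(b_i/K_i) = 6.39 / 1.264e+05 = 5.055e-05 m/day.
In each layer the seepage velocity is v_i = q/n_i, so the layer transit time is t_i = b_i·n_i / q:
  layer 1 (silty sand): t_1 = 8.99 × 0.15 / 5.055e-05 = 26674 d
  layer 2 (clay): t_2 = 12.6 × 0.05 / 5.055e-05 = 12462 d
Total t = Σ t_i = 39136 days = 107.1 years.

107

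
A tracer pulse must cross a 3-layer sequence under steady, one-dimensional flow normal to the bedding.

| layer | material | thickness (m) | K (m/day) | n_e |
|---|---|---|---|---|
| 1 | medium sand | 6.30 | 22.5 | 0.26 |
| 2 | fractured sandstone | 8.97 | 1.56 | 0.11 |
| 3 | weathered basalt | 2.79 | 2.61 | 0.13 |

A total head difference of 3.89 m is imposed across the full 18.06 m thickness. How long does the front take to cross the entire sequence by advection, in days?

With flow normal to the layers, continuity requires the same specific discharge q through every layer.
Σ(b_i/K_i) = 6.30/22.5 + 8.97/1.56 + 2.79/2.61 = 7.099 d.
q = Δh / Σ(b_i/K_i) = 3.89 / 7.099 = 0.5480 m/day.
In each layer the seepage velocity is v_i = q/n_i, so the layer transit time is t_i = b_i·n_i / q:
  layer 1 (medium sand): t_1 = 6.30 × 0.26 / 0.5480 = 2.989 d
  layer 2 (fractured sandstone): t_2 = 8.97 × 0.11 / 0.5480 = 1.801 d
  layer 3 (weathered basalt): t_3 = 2.79 × 0.13 / 0.5480 = 0.6619 d
Total t = Σ t_i = 5.452 days.

5.45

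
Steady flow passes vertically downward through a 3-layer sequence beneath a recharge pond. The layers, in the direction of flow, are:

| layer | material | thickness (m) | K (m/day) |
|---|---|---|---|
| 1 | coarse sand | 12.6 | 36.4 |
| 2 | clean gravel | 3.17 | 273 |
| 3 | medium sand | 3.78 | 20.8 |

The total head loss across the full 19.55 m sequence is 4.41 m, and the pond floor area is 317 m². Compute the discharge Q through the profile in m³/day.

2590

Flow is perpendicular to layering, so the layers act in series and the equivalent K is the thickness-weighted harmonic mean.
Total thickness L = 12.6 + 3.17 + 3.78 = 19.55 m.
Σ(b_i/K_i) = 12.6/36.4 + 3.17/273 + 3.78/20.8 = 0.5395 d.
K_eq = L / Σ(b_i/K_i) = 19.55 / 0.5395 = 36.24 m/day.
Q = K_eq · A · (Δh/L) = 36.24 × 317 × (4.41/19.55) = 2591 m³/day.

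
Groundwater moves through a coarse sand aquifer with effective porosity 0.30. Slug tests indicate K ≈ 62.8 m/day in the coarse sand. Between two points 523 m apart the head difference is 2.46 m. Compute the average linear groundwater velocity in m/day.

Hydraulic gradient i = Δh / L = 2.46 / 523 = 0.004704.
Darcy flux q = K · i = 62.80 × 0.004704 = 0.2954 m/day.
Seepage velocity v = q / n_e = 0.2954 / 0.30 = 0.9846 m/day.

0.985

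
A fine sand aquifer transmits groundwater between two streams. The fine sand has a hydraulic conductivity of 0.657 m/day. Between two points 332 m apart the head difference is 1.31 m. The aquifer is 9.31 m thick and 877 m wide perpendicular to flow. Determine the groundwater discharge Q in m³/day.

21.2

Cross-sectional area A = 877 × 9.31 = 8165 m².
Hydraulic gradient i = Δh / L = 1.31 / 332 = 0.003946.
Darcy's law: Q = K · A · i = 0.6570 × 8165 × 0.003946 = 21.17 m³/day.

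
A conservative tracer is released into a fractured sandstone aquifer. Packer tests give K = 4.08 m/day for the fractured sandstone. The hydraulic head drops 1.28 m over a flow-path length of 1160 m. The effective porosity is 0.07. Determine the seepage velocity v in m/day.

0.0643

Hydraulic gradient i = Δh / L = 1.28 / 1160 = 0.001103.
Darcy flux q = K · i = 4.080 × 0.001103 = 0.004502 m/day.
Seepage velocity v = q / n_e = 0.004502 / 0.07 = 0.06432 m/day.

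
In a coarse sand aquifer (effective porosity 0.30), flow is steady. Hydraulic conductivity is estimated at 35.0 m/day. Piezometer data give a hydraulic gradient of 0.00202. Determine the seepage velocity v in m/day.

Hydraulic gradient i = 0.00202.
Darcy flux q = K · i = 35.00 × 0.002020 = 0.07070 m/day.
Seepage velocity v = q / n_e = 0.07070 / 0.30 = 0.2357 m/day.

0.236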